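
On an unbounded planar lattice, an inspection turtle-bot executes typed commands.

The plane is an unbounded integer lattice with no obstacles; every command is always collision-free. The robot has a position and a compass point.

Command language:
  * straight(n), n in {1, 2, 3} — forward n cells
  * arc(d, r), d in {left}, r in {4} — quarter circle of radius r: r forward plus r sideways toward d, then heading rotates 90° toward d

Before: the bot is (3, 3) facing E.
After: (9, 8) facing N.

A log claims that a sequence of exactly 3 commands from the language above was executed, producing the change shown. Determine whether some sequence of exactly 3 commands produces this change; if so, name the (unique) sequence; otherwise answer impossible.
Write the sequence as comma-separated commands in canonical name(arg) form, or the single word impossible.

key: running straight(1) before straight(2) would end elsewhere — order is forced
from: (3, 3) facing E
1. straight(2) → (5, 3) facing E
2. arc(left, 4) → (9, 7) facing N
3. straight(1) → (9, 8) facing N
no rival 3-sequence matches.

straight(2), arc(left, 4), straight(1)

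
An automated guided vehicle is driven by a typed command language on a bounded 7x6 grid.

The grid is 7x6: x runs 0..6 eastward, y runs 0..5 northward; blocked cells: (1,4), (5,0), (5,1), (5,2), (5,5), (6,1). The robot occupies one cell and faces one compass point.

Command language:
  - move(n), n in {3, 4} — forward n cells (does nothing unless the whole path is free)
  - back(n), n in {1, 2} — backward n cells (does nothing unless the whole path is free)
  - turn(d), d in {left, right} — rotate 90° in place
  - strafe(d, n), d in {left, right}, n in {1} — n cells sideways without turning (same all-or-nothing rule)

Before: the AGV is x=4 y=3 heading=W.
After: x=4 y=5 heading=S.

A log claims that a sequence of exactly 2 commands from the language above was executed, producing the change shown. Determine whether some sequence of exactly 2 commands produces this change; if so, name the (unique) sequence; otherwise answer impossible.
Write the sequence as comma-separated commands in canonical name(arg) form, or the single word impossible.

key: running back(2) before turn(left) would end elsewhere — order is forced
initial: x=4 y=3 heading=W
t=1 turn(left) ⇒ x=4 y=3 heading=S
t=2 back(2) ⇒ x=4 y=5 heading=S
no other 2-command option fits: unique.

turn(left), back(2)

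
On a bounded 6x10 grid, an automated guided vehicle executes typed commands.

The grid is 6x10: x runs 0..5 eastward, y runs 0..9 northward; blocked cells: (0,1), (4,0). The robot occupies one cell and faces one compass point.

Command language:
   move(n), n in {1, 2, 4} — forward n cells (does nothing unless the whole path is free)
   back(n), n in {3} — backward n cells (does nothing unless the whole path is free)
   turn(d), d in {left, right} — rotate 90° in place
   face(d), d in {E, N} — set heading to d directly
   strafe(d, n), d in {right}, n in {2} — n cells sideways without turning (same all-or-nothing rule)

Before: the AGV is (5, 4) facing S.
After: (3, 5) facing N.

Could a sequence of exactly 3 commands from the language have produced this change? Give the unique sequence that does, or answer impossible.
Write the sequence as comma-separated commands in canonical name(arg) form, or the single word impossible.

key: order matters: swapping strafe(right, 2) and move(1) lands elsewhere
begin: (5, 4) facing S
step 1 (strafe(right, 2)): (3, 4) facing S
step 2 (face(N)): (3, 4) facing N
step 3 (move(1)): (3, 5) facing N
all 729 alternatives checked — unique.

strafe(right, 2), face(N), move(1)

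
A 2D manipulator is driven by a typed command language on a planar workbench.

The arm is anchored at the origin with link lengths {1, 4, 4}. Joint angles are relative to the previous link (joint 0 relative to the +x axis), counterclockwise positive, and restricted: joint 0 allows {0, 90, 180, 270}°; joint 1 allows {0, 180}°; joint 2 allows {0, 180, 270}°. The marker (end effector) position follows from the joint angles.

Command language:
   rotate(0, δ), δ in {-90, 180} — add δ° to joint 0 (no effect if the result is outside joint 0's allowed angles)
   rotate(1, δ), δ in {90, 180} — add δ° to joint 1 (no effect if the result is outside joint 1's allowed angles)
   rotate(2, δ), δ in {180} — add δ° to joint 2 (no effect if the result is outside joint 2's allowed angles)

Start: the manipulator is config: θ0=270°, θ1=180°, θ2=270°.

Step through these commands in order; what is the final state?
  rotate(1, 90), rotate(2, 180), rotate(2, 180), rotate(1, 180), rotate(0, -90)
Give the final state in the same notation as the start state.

config: θ0=180°, θ1=0°, θ2=270°

begin: config: θ0=270°, θ1=180°, θ2=270°
[1] after rotate(1, 90): config: θ0=270°, θ1=180°, θ2=270°
[2] after rotate(2, 180): config: θ0=270°, θ1=180°, θ2=270°
[3] after rotate(2, 180): config: θ0=270°, θ1=180°, θ2=270°
[4] after rotate(1, 180): config: θ0=270°, θ1=0°, θ2=270°
[5] after rotate(0, -90): config: θ0=180°, θ1=0°, θ2=270°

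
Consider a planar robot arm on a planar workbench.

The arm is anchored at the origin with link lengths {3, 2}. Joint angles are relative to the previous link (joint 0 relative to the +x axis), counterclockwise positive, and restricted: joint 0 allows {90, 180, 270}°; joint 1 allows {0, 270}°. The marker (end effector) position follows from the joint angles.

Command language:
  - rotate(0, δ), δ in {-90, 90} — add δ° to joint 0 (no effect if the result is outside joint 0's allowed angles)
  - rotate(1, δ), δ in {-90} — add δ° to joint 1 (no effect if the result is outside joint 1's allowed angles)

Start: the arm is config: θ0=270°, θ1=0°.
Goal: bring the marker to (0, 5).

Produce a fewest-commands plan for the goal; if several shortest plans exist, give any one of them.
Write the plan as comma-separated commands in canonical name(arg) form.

t0: config: θ0=270°, θ1=0°
step 1 (rotate(0, -90)): config: θ0=180°, θ1=0°
step 2 (rotate(0, -90)): config: θ0=90°, θ1=0°
no 1-step plan works, so 2 is optimal.

rotate(0, -90), rotate(0, -90)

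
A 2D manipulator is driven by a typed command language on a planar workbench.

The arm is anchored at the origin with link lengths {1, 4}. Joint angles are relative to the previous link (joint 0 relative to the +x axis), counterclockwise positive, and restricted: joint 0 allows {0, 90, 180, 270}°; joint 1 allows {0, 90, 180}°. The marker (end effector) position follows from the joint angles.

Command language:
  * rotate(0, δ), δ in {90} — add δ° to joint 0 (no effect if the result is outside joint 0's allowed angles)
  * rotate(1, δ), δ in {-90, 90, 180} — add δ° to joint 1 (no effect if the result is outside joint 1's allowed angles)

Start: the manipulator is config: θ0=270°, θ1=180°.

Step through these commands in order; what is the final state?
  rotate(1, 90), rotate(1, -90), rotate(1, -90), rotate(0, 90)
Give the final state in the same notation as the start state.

config: θ0=0°, θ1=0°

initial: config: θ0=270°, θ1=180°
step 1 (rotate(1, 90)): config: θ0=270°, θ1=180°
step 2 (rotate(1, -90)): config: θ0=270°, θ1=90°
step 3 (rotate(1, -90)): config: θ0=270°, θ1=0°
step 4 (rotate(0, 90)): config: θ0=0°, θ1=0°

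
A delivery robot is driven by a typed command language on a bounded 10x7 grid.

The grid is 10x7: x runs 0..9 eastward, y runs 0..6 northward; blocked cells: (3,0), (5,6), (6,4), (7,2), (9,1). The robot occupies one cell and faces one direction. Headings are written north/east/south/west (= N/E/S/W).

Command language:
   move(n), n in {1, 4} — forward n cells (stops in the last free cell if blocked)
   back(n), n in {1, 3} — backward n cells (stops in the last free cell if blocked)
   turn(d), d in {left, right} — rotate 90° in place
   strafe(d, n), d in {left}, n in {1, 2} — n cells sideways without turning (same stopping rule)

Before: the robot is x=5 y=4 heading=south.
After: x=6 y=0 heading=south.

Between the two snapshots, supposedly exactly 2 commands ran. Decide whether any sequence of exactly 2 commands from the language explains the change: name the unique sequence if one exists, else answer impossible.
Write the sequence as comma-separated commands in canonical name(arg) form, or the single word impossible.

move(4), strafe(left, 1)

key: order matters: swapping move(4) and strafe(left, 1) lands elsewhere
from: x=5 y=4 heading=south
1. move(4) → x=5 y=0 heading=south
2. strafe(left, 1) → x=6 y=0 heading=south
uniquely the one of 64 2-step routes that fits.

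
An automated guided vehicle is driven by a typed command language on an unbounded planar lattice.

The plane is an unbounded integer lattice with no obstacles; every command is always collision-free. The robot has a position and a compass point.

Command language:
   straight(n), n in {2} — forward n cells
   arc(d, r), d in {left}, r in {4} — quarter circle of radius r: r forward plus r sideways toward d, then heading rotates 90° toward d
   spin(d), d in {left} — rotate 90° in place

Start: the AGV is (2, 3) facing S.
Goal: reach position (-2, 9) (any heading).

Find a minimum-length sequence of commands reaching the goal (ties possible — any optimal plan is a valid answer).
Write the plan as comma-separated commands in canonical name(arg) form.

spin(left), spin(left), straight(2), arc(left, 4)

begin: (2, 3) facing S
step 1 (spin(left)): (2, 3) facing E
step 2 (spin(left)): (2, 3) facing N
step 3 (straight(2)): (2, 5) facing N
step 4 (arc(left, 4)): (-2, 9) facing W
no 3-step plan works, so 4 is optimal.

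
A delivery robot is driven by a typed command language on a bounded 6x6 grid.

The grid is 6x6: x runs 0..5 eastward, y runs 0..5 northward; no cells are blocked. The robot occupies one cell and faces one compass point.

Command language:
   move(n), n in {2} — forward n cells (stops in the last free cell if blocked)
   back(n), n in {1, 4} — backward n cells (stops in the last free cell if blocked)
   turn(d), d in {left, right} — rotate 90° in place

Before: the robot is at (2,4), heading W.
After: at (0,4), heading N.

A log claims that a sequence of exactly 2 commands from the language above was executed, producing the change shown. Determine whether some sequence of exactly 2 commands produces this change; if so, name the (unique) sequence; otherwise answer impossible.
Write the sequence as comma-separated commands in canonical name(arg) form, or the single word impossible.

move(2), turn(right)

key: order matters: swapping move(2) and turn(right) lands elsewhere
initial: at (2,4), heading W
1. move(2) → at (0,4), heading W
2. turn(right) → at (0,4), heading N
no other 2-command option fits: unique.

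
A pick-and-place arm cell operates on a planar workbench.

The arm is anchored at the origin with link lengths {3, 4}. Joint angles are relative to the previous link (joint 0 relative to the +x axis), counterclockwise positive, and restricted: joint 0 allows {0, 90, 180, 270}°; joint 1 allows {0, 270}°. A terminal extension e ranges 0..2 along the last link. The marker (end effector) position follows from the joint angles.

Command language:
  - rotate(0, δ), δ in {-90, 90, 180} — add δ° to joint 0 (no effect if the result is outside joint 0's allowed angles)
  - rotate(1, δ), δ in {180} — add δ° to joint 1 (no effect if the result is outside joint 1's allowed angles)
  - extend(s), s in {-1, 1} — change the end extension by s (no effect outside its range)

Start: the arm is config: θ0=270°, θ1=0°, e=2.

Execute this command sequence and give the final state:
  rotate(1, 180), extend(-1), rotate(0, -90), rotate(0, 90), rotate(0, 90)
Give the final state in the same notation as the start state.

config: θ0=0°, θ1=0°, e=1

begin: config: θ0=270°, θ1=0°, e=2
t=1 rotate(1, 180) ⇒ config: θ0=270°, θ1=0°, e=2
t=2 extend(-1) ⇒ config: θ0=270°, θ1=0°, e=1
t=3 rotate(0, -90) ⇒ config: θ0=180°, θ1=0°, e=1
t=4 rotate(0, 90) ⇒ config: θ0=270°, θ1=0°, e=1
t=5 rotate(0, 90) ⇒ config: θ0=0°, θ1=0°, e=1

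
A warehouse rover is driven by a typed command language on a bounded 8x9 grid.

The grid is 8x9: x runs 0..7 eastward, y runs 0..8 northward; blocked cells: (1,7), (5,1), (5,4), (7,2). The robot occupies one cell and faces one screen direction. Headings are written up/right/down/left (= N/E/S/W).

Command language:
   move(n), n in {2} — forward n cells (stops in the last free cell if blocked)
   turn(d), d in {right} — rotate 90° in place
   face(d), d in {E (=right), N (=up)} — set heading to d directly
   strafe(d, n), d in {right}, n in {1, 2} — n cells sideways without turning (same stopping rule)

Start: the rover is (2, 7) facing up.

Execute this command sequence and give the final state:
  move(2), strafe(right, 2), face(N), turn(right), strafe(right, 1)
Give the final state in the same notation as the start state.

initial: (2, 7) facing up
step 1 (move(2)): (2, 8) facing up
step 2 (strafe(right, 2)): (4, 8) facing up
step 3 (face(N)): (4, 8) facing up
step 4 (turn(right)): (4, 8) facing right
step 5 (strafe(right, 1)): (4, 7) facing right

(4, 7) facing right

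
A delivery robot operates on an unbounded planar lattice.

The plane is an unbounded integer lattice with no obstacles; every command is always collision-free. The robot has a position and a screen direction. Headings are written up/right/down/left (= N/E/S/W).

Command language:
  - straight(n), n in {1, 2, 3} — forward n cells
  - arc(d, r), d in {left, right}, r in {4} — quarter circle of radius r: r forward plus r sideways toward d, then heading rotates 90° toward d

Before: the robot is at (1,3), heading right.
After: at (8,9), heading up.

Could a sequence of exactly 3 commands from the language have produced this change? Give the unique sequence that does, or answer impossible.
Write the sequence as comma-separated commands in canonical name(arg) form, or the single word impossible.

key: cell and facing (now N) both changed — the 3 commands mix motion and turning
begin: at (1,3), heading right
1. straight(3) → at (4,3), heading right
2. arc(left, 4) → at (8,7), heading up
3. straight(2) → at (8,9), heading up
no other 3-command option fits: unique.

straight(3), arc(left, 4), straight(2)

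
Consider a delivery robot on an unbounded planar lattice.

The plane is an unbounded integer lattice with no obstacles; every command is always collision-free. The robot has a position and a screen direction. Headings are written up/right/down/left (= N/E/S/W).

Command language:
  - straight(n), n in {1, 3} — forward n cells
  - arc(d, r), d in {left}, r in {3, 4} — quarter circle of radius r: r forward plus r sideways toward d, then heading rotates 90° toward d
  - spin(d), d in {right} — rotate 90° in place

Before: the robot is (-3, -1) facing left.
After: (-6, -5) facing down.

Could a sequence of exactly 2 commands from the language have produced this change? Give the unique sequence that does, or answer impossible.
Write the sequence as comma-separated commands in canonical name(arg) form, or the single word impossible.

key: order matters: swapping arc(left, 3) and straight(1) lands elsewhere
from: (-3, -1) facing left
[1] after arc(left, 3): (-6, -4) facing down
[2] after straight(1): (-6, -5) facing down
uniquely the one of 25 2-step routes that fits.

arc(left, 3), straight(1)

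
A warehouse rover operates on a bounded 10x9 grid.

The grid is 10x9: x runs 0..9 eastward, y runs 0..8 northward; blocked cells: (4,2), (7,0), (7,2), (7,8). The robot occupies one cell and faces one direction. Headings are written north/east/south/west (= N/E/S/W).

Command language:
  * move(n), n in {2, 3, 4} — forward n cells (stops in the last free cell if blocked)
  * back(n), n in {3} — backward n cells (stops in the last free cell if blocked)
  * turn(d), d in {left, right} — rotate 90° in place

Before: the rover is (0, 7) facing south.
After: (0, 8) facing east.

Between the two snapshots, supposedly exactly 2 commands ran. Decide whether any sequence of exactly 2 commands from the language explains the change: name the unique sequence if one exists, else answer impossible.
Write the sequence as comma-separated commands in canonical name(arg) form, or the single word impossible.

back(3), turn(left)

key: cell and facing (now E) both changed — the 2 commands mix motion and turning
from: (0, 7) facing south
step 1 (back(3)): (0, 8) facing south
step 2 (turn(left)): (0, 8) facing east
uniquely the one of 36 2-step routes that fits.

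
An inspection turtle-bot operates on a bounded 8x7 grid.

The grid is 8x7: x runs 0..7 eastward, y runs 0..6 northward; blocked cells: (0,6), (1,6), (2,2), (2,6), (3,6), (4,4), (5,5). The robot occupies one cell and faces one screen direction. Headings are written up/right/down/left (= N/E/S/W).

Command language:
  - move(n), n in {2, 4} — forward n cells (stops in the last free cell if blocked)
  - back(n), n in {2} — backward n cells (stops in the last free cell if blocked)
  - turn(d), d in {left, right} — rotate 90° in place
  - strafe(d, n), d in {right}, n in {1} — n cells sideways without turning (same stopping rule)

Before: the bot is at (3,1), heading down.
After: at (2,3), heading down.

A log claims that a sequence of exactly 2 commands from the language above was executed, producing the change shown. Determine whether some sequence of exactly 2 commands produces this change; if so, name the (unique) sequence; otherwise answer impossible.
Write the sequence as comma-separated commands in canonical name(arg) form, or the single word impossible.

key: heading stays S — no command in the sequence turns
t0: at (3,1), heading down
[1] after back(2): at (3,3), heading down
[2] after strafe(right, 1): at (2,3), heading down
uniquely the one of 36 2-step routes that fits.

back(2), strafe(right, 1)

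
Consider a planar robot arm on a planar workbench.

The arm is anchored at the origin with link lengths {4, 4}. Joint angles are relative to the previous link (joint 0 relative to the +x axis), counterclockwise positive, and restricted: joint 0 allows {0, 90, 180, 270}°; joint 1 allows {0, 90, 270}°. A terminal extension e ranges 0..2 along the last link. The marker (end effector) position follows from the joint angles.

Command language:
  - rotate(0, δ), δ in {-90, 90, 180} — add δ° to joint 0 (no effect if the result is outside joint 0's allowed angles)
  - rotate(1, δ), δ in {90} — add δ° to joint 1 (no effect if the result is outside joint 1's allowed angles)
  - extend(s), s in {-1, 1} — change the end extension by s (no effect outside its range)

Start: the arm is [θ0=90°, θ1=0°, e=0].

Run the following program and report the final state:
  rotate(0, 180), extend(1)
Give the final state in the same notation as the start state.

t0: [θ0=90°, θ1=0°, e=0]
step 1 (rotate(0, 180)): [θ0=270°, θ1=0°, e=0]
step 2 (extend(1)): [θ0=270°, θ1=0°, e=1]

[θ0=270°, θ1=0°, e=1]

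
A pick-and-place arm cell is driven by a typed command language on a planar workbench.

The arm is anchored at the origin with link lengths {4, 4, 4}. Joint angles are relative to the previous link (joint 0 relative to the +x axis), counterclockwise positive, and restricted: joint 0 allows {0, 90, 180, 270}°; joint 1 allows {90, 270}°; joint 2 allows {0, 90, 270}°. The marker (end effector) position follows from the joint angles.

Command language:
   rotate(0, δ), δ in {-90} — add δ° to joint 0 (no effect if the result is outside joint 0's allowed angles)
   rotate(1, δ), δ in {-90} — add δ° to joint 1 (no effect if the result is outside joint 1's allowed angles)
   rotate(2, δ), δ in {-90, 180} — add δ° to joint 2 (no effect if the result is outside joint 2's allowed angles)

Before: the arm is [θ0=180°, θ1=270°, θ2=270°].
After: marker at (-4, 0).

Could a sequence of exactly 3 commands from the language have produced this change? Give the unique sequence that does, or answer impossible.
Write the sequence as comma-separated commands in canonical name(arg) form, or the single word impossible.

initial: [θ0=180°, θ1=270°, θ2=270°]
step 1 (rotate(0, -90)): [θ0=90°, θ1=270°, θ2=270°]
step 2 (rotate(0, -90)): [θ0=0°, θ1=270°, θ2=270°]
step 3 (rotate(0, -90)): [θ0=270°, θ1=270°, θ2=270°]
uniquely the one of 64 3-step routes that fits.

rotate(0, -90), rotate(0, -90), rotate(0, -90)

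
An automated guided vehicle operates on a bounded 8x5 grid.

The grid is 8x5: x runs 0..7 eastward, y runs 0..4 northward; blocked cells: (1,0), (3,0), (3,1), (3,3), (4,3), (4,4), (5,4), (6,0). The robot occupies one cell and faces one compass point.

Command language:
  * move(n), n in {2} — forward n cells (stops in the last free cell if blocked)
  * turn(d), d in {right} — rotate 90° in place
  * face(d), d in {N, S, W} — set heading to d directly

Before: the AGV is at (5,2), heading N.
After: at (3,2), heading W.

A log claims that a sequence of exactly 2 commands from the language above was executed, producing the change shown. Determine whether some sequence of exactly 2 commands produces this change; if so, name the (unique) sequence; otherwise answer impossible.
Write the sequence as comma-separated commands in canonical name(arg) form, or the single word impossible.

key: order matters: swapping face(W) and move(2) lands elsewhere
begin: at (5,2), heading N
[1] after face(W): at (5,2), heading W
[2] after move(2): at (3,2), heading W
no rival 2-sequence matches.

face(W), move(2)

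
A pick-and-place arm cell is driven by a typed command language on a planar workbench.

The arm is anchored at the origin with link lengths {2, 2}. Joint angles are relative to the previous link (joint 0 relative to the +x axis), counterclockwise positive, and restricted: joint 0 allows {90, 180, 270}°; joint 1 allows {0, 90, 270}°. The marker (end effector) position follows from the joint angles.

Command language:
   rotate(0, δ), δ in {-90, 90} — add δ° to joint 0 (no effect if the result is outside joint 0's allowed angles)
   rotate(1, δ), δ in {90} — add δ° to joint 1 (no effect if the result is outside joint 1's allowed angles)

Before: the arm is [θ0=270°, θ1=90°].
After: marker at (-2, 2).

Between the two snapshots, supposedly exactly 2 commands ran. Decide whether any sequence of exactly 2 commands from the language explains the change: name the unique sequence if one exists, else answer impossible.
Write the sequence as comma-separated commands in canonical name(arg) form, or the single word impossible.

rotate(0, -90), rotate(0, -90)

from: [θ0=270°, θ1=90°]
1. rotate(0, -90) → [θ0=180°, θ1=90°]
2. rotate(0, -90) → [θ0=90°, θ1=90°]
uniquely the one of 9 2-step routes that fits.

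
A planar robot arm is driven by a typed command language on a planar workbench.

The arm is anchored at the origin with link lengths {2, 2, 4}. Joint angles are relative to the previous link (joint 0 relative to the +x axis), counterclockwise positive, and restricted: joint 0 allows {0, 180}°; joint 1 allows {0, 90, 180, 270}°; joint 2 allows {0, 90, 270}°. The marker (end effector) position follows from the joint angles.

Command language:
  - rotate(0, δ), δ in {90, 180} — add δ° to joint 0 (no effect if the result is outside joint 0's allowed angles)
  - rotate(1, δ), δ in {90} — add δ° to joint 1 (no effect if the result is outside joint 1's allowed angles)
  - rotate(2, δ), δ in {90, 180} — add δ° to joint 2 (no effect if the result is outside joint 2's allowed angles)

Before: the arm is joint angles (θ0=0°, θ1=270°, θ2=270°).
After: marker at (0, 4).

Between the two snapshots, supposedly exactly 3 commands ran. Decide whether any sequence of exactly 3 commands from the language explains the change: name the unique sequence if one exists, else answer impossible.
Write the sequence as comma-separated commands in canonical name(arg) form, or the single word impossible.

start: joint angles (θ0=0°, θ1=270°, θ2=270°)
1. rotate(1, 90) → joint angles (θ0=0°, θ1=0°, θ2=270°)
2. rotate(1, 90) → joint angles (θ0=0°, θ1=90°, θ2=270°)
3. rotate(1, 90) → joint angles (θ0=0°, θ1=180°, θ2=270°)
no rival 3-sequence matches.

rotate(1, 90), rotate(1, 90), rotate(1, 90)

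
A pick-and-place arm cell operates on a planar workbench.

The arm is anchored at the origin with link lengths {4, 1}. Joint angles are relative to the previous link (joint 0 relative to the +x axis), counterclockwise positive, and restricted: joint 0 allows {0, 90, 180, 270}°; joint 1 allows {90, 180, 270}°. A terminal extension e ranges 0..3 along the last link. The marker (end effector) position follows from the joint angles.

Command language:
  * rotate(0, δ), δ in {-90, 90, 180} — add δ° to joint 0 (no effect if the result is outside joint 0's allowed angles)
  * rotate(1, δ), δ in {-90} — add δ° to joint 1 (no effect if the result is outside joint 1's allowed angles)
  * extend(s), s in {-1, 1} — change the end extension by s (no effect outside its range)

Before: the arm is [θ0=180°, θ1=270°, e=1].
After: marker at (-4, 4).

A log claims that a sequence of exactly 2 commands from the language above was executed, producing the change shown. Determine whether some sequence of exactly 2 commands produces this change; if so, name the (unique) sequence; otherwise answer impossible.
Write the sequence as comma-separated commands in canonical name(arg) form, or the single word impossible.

initial: [θ0=180°, θ1=270°, e=1]
step 1 (extend(1)): [θ0=180°, θ1=270°, e=2]
step 2 (extend(1)): [θ0=180°, θ1=270°, e=3]
no rival 2-sequence matches.

extend(1), extend(1)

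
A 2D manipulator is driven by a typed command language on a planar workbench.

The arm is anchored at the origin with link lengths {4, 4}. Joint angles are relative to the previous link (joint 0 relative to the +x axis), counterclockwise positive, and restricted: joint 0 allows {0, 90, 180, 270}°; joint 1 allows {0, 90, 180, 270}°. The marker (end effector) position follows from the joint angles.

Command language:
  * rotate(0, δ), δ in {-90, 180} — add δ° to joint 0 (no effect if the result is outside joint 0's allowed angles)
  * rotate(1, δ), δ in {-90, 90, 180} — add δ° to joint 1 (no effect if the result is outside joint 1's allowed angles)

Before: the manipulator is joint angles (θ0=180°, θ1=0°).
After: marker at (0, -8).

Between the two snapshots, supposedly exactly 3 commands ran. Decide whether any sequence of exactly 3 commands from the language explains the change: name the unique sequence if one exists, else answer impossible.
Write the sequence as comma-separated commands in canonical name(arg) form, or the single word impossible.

start: joint angles (θ0=180°, θ1=0°)
1. rotate(0, -90) → joint angles (θ0=90°, θ1=0°)
2. rotate(0, -90) → joint angles (θ0=0°, θ1=0°)
3. rotate(0, -90) → joint angles (θ0=270°, θ1=0°)
uniquely the one of 125 3-step routes that fits.

rotate(0, -90), rotate(0, -90), rotate(0, -90)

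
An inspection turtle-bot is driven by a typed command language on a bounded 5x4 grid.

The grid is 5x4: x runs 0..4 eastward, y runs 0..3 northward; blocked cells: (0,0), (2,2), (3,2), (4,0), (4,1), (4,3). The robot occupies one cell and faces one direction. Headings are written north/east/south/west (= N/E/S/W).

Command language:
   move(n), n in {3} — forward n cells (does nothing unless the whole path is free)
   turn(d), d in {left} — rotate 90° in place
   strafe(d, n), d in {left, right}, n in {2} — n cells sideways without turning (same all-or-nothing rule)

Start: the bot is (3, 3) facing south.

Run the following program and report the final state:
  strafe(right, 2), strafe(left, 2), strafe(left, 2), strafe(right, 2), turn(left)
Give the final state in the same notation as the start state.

begin: (3, 3) facing south
[1] after strafe(right, 2): (1, 3) facing south
[2] after strafe(left, 2): (3, 3) facing south
[3] after strafe(left, 2): (3, 3) facing south
[4] after strafe(right, 2): (1, 3) facing south
[5] after turn(left): (1, 3) facing east

(1, 3) facing east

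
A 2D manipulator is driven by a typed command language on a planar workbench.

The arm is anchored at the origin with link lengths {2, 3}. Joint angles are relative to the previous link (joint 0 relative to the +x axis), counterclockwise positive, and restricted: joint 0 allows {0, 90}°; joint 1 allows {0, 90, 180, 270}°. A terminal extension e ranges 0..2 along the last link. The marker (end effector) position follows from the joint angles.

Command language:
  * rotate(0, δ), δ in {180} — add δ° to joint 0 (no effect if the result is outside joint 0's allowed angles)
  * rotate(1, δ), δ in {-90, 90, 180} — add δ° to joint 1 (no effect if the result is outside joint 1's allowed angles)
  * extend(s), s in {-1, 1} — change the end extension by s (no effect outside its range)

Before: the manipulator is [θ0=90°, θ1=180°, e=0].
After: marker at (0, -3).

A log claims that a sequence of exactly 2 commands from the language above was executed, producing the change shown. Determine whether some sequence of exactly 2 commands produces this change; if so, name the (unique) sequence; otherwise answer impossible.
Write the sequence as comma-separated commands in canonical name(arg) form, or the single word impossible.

start: [θ0=90°, θ1=180°, e=0]
[1] after extend(1): [θ0=90°, θ1=180°, e=1]
[2] after extend(1): [θ0=90°, θ1=180°, e=2]
no rival 2-sequence matches.

extend(1), extend(1)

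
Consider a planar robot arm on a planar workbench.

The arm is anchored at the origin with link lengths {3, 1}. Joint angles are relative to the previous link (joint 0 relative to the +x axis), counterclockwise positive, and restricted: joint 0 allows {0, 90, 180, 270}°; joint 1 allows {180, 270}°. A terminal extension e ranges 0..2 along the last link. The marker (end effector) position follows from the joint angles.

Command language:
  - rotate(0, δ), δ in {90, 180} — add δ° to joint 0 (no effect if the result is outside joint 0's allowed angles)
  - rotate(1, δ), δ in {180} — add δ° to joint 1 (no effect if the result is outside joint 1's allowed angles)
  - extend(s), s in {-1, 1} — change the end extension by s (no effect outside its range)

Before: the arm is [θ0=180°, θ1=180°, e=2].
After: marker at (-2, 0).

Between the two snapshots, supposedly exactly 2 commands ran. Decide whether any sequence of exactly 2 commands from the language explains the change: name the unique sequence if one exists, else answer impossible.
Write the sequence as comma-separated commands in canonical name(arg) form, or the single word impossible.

initial: [θ0=180°, θ1=180°, e=2]
[1] after extend(-1): [θ0=180°, θ1=180°, e=1]
[2] after extend(-1): [θ0=180°, θ1=180°, e=0]
no rival 2-sequence matches.

extend(-1), extend(-1)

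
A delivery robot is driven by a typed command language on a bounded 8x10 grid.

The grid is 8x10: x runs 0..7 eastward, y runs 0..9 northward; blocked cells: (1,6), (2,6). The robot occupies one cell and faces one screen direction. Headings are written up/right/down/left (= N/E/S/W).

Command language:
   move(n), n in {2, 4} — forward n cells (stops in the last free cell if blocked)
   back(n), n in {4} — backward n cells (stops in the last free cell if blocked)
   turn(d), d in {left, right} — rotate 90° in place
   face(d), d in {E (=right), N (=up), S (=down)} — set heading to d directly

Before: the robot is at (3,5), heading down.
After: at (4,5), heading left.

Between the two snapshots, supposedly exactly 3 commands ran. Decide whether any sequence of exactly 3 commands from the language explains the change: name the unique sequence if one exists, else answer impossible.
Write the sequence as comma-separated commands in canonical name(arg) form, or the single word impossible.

key: order matters: swapping turn(right) and back(4) lands elsewhere
start: at (3,5), heading down
step 1 (turn(right)): at (3,5), heading left
step 2 (move(4)): at (0,5), heading left
step 3 (back(4)): at (4,5), heading left
no rival 3-sequence matches.

turn(right), move(4), back(4)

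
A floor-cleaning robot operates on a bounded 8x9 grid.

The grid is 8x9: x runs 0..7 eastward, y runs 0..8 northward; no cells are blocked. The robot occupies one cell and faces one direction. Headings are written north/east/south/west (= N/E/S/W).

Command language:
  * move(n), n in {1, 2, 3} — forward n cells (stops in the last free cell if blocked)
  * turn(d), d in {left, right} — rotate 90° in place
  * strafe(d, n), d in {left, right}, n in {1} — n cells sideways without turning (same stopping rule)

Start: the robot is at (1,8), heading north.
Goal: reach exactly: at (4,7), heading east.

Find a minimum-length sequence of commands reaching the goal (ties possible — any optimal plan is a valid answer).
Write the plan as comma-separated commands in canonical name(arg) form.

turn(right), strafe(right, 1), move(3)

start: at (1,8), heading north
step 1 (turn(right)): at (1,8), heading east
step 2 (strafe(right, 1)): at (1,7), heading east
step 3 (move(3)): at (4,7), heading east
shorter routes all fall short; 3 is best.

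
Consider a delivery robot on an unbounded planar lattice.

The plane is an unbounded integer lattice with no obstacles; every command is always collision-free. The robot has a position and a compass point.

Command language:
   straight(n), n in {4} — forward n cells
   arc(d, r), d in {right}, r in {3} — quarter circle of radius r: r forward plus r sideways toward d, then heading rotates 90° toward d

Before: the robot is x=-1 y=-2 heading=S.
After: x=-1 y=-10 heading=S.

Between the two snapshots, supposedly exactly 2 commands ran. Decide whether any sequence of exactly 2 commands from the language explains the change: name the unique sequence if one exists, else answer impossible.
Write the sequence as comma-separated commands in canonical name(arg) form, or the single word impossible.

straight(4), straight(4)

key: still facing S at the end — nothing in the sequence rotates
start: x=-1 y=-2 heading=S
1. straight(4) → x=-1 y=-6 heading=S
2. straight(4) → x=-1 y=-10 heading=S
no rival 2-sequence matches.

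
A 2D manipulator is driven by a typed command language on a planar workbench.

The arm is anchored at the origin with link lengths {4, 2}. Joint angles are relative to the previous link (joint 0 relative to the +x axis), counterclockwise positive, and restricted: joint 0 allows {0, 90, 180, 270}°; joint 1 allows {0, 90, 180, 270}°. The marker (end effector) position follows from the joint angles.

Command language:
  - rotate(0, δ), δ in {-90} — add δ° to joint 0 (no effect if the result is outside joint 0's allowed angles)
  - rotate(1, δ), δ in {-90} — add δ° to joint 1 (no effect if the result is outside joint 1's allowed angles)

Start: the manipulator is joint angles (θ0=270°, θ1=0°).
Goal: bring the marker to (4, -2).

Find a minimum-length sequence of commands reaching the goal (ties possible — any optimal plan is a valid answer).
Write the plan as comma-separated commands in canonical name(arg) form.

from: joint angles (θ0=270°, θ1=0°)
[1] after rotate(1, -90): joint angles (θ0=270°, θ1=270°)
[2] after rotate(0, -90): joint angles (θ0=180°, θ1=270°)
[3] after rotate(0, -90): joint angles (θ0=90°, θ1=270°)
[4] after rotate(0, -90): joint angles (θ0=0°, θ1=270°)
nothing shorter than 4 reaches the goal.

rotate(1, -90), rotate(0, -90), rotate(0, -90), rotate(0, -90)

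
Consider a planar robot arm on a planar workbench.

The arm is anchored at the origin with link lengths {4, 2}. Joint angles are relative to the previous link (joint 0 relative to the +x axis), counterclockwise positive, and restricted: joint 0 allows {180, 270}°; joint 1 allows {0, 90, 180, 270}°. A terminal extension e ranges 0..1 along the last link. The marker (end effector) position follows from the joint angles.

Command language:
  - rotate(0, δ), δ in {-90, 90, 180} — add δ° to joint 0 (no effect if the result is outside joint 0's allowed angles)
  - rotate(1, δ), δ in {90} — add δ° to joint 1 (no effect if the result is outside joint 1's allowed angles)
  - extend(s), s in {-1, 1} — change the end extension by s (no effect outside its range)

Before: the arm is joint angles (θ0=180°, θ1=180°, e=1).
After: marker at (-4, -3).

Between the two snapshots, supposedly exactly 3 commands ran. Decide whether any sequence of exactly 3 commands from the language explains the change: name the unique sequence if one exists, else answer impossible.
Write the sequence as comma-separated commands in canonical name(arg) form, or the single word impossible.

rotate(1, 90), rotate(1, 90), rotate(1, 90)

t0: joint angles (θ0=180°, θ1=180°, e=1)
1. rotate(1, 90) → joint angles (θ0=180°, θ1=270°, e=1)
2. rotate(1, 90) → joint angles (θ0=180°, θ1=0°, e=1)
3. rotate(1, 90) → joint angles (θ0=180°, θ1=90°, e=1)
no rival 3-sequence matches.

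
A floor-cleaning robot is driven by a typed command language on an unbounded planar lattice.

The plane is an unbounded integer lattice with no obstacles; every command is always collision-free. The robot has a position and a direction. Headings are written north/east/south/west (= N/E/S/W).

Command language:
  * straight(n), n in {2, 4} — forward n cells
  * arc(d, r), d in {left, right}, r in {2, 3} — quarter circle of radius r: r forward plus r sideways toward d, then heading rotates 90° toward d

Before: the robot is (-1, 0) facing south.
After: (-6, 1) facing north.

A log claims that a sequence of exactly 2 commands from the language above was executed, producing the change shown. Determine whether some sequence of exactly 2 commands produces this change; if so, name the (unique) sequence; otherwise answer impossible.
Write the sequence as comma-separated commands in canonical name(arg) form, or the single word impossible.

arc(right, 2), arc(right, 3)

key: running arc(right, 3) before arc(right, 2) would end elsewhere — order is forced
start: (-1, 0) facing south
[1] after arc(right, 2): (-3, -2) facing west
[2] after arc(right, 3): (-6, 1) facing north
all 36 alternatives checked — unique.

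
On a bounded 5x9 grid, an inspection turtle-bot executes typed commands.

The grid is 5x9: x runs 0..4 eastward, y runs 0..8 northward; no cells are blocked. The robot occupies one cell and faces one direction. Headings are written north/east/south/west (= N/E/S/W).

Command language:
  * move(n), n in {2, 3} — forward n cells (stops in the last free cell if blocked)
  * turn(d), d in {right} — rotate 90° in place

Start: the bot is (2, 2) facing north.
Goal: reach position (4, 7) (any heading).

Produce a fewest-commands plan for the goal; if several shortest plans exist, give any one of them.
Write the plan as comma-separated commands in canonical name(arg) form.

from: (2, 2) facing north
t=1 move(2) ⇒ (2, 4) facing north
t=2 move(3) ⇒ (2, 7) facing north
t=3 turn(right) ⇒ (2, 7) facing east
t=4 move(2) ⇒ (4, 7) facing east
minimal: 4 command(s), checked below 4.

move(2), move(3), turn(right), move(2)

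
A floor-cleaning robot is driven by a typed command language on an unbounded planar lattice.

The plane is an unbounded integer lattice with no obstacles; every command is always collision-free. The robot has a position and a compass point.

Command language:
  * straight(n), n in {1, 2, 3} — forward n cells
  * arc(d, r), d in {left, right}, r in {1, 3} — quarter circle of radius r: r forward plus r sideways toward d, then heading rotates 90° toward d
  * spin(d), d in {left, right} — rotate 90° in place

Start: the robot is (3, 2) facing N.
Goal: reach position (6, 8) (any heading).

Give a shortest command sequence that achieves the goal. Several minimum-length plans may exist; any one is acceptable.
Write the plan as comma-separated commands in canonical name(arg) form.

straight(3), arc(right, 3)

t0: (3, 2) facing N
step 1 (straight(3)): (3, 5) facing N
step 2 (arc(right, 3)): (6, 8) facing E
minimal: 2 command(s), checked below 2.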